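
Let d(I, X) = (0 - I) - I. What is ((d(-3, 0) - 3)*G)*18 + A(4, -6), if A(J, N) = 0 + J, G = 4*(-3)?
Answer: -644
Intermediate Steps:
G = -12
d(I, X) = -2*I (d(I, X) = -I - I = -2*I)
A(J, N) = J
((d(-3, 0) - 3)*G)*18 + A(4, -6) = ((-2*(-3) - 3)*(-12))*18 + 4 = ((6 - 3)*(-12))*18 + 4 = (3*(-12))*18 + 4 = -36*18 + 4 = -648 + 4 = -644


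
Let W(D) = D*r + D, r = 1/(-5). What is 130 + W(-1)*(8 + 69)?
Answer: 342/5 ≈ 68.400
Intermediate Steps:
r = -⅕ ≈ -0.20000
W(D) = 4*D/5 (W(D) = D*(-⅕) + D = -D/5 + D = 4*D/5)
130 + W(-1)*(8 + 69) = 130 + ((⅘)*(-1))*(8 + 69) = 130 - ⅘*77 = 130 - 308/5 = 342/5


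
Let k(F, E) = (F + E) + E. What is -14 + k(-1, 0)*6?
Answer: -20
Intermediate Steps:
k(F, E) = F + 2*E (k(F, E) = (E + F) + E = F + 2*E)
-14 + k(-1, 0)*6 = -14 + (-1 + 2*0)*6 = -14 + (-1 + 0)*6 = -14 - 1*6 = -14 - 6 = -20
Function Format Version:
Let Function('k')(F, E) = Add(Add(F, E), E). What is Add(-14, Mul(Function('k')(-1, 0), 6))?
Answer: -20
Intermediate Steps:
Function('k')(F, E) = Add(F, Mul(2, E)) (Function('k')(F, E) = Add(Add(E, F), E) = Add(F, Mul(2, E)))
Add(-14, Mul(Function('k')(-1, 0), 6)) = Add(-14, Mul(Add(-1, Mul(2, 0)), 6)) = Add(-14, Mul(Add(-1, 0), 6)) = Add(-14, Mul(-1, 6)) = Add(-14, -6) = -20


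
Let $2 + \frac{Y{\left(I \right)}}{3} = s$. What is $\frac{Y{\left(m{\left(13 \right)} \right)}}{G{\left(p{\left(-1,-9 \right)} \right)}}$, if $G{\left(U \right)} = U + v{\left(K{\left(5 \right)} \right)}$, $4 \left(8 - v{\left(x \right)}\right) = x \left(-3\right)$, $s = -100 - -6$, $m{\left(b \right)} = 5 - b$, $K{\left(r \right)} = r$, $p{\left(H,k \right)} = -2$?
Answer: $- \frac{384}{13} \approx -29.538$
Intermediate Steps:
$s = -94$ ($s = -100 + 6 = -94$)
$Y{\left(I \right)} = -288$ ($Y{\left(I \right)} = -6 + 3 \left(-94\right) = -6 - 282 = -288$)
$v{\left(x \right)} = 8 + \frac{3 x}{4}$ ($v{\left(x \right)} = 8 - \frac{x \left(-3\right)}{4} = 8 - \frac{\left(-3\right) x}{4} = 8 + \frac{3 x}{4}$)
$G{\left(U \right)} = \frac{47}{4} + U$ ($G{\left(U \right)} = U + \left(8 + \frac{3}{4} \cdot 5\right) = U + \left(8 + \frac{15}{4}\right) = U + \frac{47}{4} = \frac{47}{4} + U$)
$\frac{Y{\left(m{\left(13 \right)} \right)}}{G{\left(p{\left(-1,-9 \right)} \right)}} = - \frac{288}{\frac{47}{4} - 2} = - \frac{288}{\frac{39}{4}} = \left(-288\right) \frac{4}{39} = - \frac{384}{13}$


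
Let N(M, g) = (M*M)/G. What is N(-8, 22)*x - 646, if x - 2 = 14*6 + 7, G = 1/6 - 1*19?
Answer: -108710/113 ≈ -962.04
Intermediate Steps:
G = -113/6 (G = 1/6 - 19 = -113/6 ≈ -18.833)
x = 93 (x = 2 + (14*6 + 7) = 2 + (84 + 7) = 2 + 91 = 93)
N(M, g) = -6*M**2/113 (N(M, g) = (M*M)/(-113/6) = M**2*(-6/113) = -6*M**2/113)
N(-8, 22)*x - 646 = -6/113*(-8)**2*93 - 646 = -6/113*64*93 - 646 = -384/113*93 - 646 = -35712/113 - 646 = -108710/113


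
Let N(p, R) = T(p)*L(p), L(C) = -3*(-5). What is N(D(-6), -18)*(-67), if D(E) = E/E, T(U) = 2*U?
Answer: -2010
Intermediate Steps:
L(C) = 15
D(E) = 1
N(p, R) = 30*p (N(p, R) = (2*p)*15 = 30*p)
N(D(-6), -18)*(-67) = (30*1)*(-67) = 30*(-67) = -2010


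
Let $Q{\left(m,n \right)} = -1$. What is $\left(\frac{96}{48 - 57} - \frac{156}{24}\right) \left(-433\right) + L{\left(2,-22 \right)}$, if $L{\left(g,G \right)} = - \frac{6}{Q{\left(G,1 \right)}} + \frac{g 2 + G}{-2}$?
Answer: $\frac{44689}{6} \approx 7448.2$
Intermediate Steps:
$L{\left(g,G \right)} = 6 - g - \frac{G}{2}$ ($L{\left(g,G \right)} = - \frac{6}{-1} + \frac{g 2 + G}{-2} = \left(-6\right) \left(-1\right) + \left(2 g + G\right) \left(- \frac{1}{2}\right) = 6 + \left(G + 2 g\right) \left(- \frac{1}{2}\right) = 6 - \left(g + \frac{G}{2}\right) = 6 - g - \frac{G}{2}$)
$\left(\frac{96}{48 - 57} - \frac{156}{24}\right) \left(-433\right) + L{\left(2,-22 \right)} = \left(\frac{96}{48 - 57} - \frac{156}{24}\right) \left(-433\right) - -15 = \left(\frac{96}{48 - 57} - \frac{13}{2}\right) \left(-433\right) + \left(6 - 2 + 11\right) = \left(\frac{96}{-9} - \frac{13}{2}\right) \left(-433\right) + 15 = \left(96 \left(- \frac{1}{9}\right) - \frac{13}{2}\right) \left(-433\right) + 15 = \left(- \frac{32}{3} - \frac{13}{2}\right) \left(-433\right) + 15 = \left(- \frac{103}{6}\right) \left(-433\right) + 15 = \frac{44599}{6} + 15 = \frac{44689}{6}$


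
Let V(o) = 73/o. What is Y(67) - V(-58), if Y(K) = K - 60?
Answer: 479/58 ≈ 8.2586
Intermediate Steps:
Y(K) = -60 + K
Y(67) - V(-58) = (-60 + 67) - 73/(-58) = 7 - 73*(-1)/58 = 7 - 1*(-73/58) = 7 + 73/58 = 479/58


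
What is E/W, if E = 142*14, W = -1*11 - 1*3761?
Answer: -497/943 ≈ -0.52704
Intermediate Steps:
W = -3772 (W = -11 - 3761 = -3772)
E = 1988
E/W = 1988/(-3772) = 1988*(-1/3772) = -497/943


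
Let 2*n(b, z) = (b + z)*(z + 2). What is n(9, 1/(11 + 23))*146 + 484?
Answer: 2105863/1156 ≈ 1821.7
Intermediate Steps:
n(b, z) = (2 + z)*(b + z)/2 (n(b, z) = ((b + z)*(z + 2))/2 = ((b + z)*(2 + z))/2 = ((2 + z)*(b + z))/2 = (2 + z)*(b + z)/2)
n(9, 1/(11 + 23))*146 + 484 = (9 + 1/(11 + 23) + (1/(11 + 23))**2/2 + (1/2)*9/(11 + 23))*146 + 484 = (9 + 1/34 + (1/34)**2/2 + (1/2)*9/34)*146 + 484 = (9 + 1/34 + (1/34)**2/2 + (1/2)*9*(1/34))*146 + 484 = (9 + 1/34 + (1/2)*(1/1156) + 9/68)*146 + 484 = (9 + 1/34 + 1/2312 + 9/68)*146 + 484 = (21183/2312)*146 + 484 = 1546359/1156 + 484 = 2105863/1156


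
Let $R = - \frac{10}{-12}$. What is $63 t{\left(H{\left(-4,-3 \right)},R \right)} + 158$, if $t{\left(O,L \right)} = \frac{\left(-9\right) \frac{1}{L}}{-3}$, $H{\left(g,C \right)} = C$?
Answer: $\frac{1924}{5} \approx 384.8$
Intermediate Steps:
$R = \frac{5}{6}$ ($R = \left(-10\right) \left(- \frac{1}{12}\right) = \frac{5}{6} \approx 0.83333$)
$t{\left(O,L \right)} = \frac{3}{L}$ ($t{\left(O,L \right)} = - \frac{9}{L} \left(- \frac{1}{3}\right) = \frac{3}{L}$)
$63 t{\left(H{\left(-4,-3 \right)},R \right)} + 158 = 63 \frac{3}{\frac{5}{6}} + 158 = 63 \cdot 3 \cdot \frac{6}{5} + 158 = 63 \cdot \frac{18}{5} + 158 = \frac{1134}{5} + 158 = \frac{1924}{5}$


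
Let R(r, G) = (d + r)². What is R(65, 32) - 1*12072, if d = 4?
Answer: -7311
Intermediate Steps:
R(r, G) = (4 + r)²
R(65, 32) - 1*12072 = (4 + 65)² - 1*12072 = 69² - 12072 = 4761 - 12072 = -7311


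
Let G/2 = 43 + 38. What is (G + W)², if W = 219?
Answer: 145161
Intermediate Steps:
G = 162 (G = 2*(43 + 38) = 2*81 = 162)
(G + W)² = (162 + 219)² = 381² = 145161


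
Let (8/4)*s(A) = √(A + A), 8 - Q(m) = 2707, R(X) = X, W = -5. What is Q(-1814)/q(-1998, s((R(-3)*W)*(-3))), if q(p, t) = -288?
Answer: 2699/288 ≈ 9.3715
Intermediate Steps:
Q(m) = -2699 (Q(m) = 8 - 1*2707 = 8 - 2707 = -2699)
s(A) = √2*√A/2 (s(A) = √(A + A)/2 = √(2*A)/2 = (√2*√A)/2 = √2*√A/2)
Q(-1814)/q(-1998, s((R(-3)*W)*(-3))) = -2699/(-288) = -2699*(-1/288) = 2699/288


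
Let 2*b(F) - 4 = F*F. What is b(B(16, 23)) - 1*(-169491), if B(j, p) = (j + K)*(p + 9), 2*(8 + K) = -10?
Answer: 174101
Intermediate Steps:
K = -13 (K = -8 + (½)*(-10) = -8 - 5 = -13)
B(j, p) = (-13 + j)*(9 + p) (B(j, p) = (j - 13)*(p + 9) = (-13 + j)*(9 + p))
b(F) = 2 + F²/2 (b(F) = 2 + (F*F)/2 = 2 + F²/2)
b(B(16, 23)) - 1*(-169491) = (2 + (-117 - 13*23 + 9*16 + 16*23)²/2) - 1*(-169491) = (2 + (-117 - 299 + 144 + 368)²/2) + 169491 = (2 + (½)*96²) + 169491 = (2 + (½)*9216) + 169491 = (2 + 4608) + 169491 = 4610 + 169491 = 174101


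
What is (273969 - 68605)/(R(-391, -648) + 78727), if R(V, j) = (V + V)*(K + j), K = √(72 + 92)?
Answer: 7072530796/20156860849 + 18893488*√41/20156860849 ≈ 0.35688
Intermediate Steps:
K = 2*√41 (K = √164 = 2*√41 ≈ 12.806)
R(V, j) = 2*V*(j + 2*√41) (R(V, j) = (V + V)*(2*√41 + j) = (2*V)*(j + 2*√41) = 2*V*(j + 2*√41))
(273969 - 68605)/(R(-391, -648) + 78727) = (273969 - 68605)/(2*(-391)*(-648 + 2*√41) + 78727) = 205364/((506736 - 1564*√41) + 78727) = 205364/(585463 - 1564*√41)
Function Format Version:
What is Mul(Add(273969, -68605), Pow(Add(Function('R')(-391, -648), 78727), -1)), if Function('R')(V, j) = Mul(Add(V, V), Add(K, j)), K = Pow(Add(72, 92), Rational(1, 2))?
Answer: Add(Rational(7072530796, 20156860849), Mul(Rational(18893488, 20156860849), Pow(41, Rational(1, 2)))) ≈ 0.35688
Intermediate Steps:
K = Mul(2, Pow(41, Rational(1, 2))) (K = Pow(164, Rational(1, 2)) = Mul(2, Pow(41, Rational(1, 2))) ≈ 12.806)
Function('R')(V, j) = Mul(2, V, Add(j, Mul(2, Pow(41, Rational(1, 2))))) (Function('R')(V, j) = Mul(Add(V, V), Add(Mul(2, Pow(41, Rational(1, 2))), j)) = Mul(Mul(2, V), Add(j, Mul(2, Pow(41, Rational(1, 2))))) = Mul(2, V, Add(j, Mul(2, Pow(41, Rational(1, 2))))))
Mul(Add(273969, -68605), Pow(Add(Function('R')(-391, -648), 78727), -1)) = Mul(Add(273969, -68605), Pow(Add(Mul(2, -391, Add(-648, Mul(2, Pow(41, Rational(1, 2))))), 78727), -1)) = Mul(205364, Pow(Add(Add(506736, Mul(-1564, Pow(41, Rational(1, 2)))), 78727), -1)) = Mul(205364, Pow(Add(585463, Mul(-1564, Pow(41, Rational(1, 2)))), -1))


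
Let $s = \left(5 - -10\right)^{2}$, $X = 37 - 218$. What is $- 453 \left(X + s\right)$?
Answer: $-19932$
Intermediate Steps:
$X = -181$
$s = 225$ ($s = \left(5 + 10\right)^{2} = 15^{2} = 225$)
$- 453 \left(X + s\right) = - 453 \left(-181 + 225\right) = \left(-453\right) 44 = -19932$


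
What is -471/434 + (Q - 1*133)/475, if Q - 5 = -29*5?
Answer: -342207/206150 ≈ -1.6600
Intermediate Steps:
Q = -140 (Q = 5 - 29*5 = 5 - 145 = -140)
-471/434 + (Q - 1*133)/475 = -471/434 + (-140 - 1*133)/475 = -471*1/434 + (-140 - 133)*(1/475) = -471/434 - 273*1/475 = -471/434 - 273/475 = -342207/206150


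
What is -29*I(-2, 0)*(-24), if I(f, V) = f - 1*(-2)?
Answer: 0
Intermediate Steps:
I(f, V) = 2 + f (I(f, V) = f + 2 = 2 + f)
-29*I(-2, 0)*(-24) = -29*(2 - 2)*(-24) = -29*0*(-24) = 0*(-24) = 0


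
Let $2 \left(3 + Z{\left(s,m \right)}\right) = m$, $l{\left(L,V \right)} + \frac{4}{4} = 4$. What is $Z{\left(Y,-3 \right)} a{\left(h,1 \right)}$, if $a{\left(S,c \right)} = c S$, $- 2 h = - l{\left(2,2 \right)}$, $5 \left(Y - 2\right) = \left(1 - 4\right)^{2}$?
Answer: $- \frac{27}{4} \approx -6.75$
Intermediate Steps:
$l{\left(L,V \right)} = 3$ ($l{\left(L,V \right)} = -1 + 4 = 3$)
$Y = \frac{19}{5}$ ($Y = 2 + \frac{\left(1 - 4\right)^{2}}{5} = 2 + \frac{\left(-3\right)^{2}}{5} = 2 + \frac{1}{5} \cdot 9 = 2 + \frac{9}{5} = \frac{19}{5} \approx 3.8$)
$Z{\left(s,m \right)} = -3 + \frac{m}{2}$
$h = \frac{3}{2}$ ($h = - \frac{\left(-1\right) 3}{2} = \left(- \frac{1}{2}\right) \left(-3\right) = \frac{3}{2} \approx 1.5$)
$a{\left(S,c \right)} = S c$
$Z{\left(Y,-3 \right)} a{\left(h,1 \right)} = \left(-3 + \frac{1}{2} \left(-3\right)\right) \frac{3}{2} \cdot 1 = \left(-3 - \frac{3}{2}\right) \frac{3}{2} = \left(- \frac{9}{2}\right) \frac{3}{2} = - \frac{27}{4}$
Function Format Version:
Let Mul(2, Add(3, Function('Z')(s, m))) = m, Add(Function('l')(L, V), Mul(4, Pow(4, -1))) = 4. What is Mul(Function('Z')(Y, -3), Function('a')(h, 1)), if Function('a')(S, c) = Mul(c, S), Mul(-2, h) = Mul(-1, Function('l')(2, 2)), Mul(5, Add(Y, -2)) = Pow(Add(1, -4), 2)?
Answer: Rational(-27, 4) ≈ -6.7500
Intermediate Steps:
Function('l')(L, V) = 3 (Function('l')(L, V) = Add(-1, 4) = 3)
Y = Rational(19, 5) (Y = Add(2, Mul(Rational(1, 5), Pow(Add(1, -4), 2))) = Add(2, Mul(Rational(1, 5), Pow(-3, 2))) = Add(2, Mul(Rational(1, 5), 9)) = Add(2, Rational(9, 5)) = Rational(19, 5) ≈ 3.8000)
Function('Z')(s, m) = Add(-3, Mul(Rational(1, 2), m))
h = Rational(3, 2) (h = Mul(Rational(-1, 2), Mul(-1, 3)) = Mul(Rational(-1, 2), -3) = Rational(3, 2) ≈ 1.5000)
Function('a')(S, c) = Mul(S, c)
Mul(Function('Z')(Y, -3), Function('a')(h, 1)) = Mul(Add(-3, Mul(Rational(1, 2), -3)), Mul(Rational(3, 2), 1)) = Mul(Add(-3, Rational(-3, 2)), Rational(3, 2)) = Mul(Rational(-9, 2), Rational(3, 2)) = Rational(-27, 4)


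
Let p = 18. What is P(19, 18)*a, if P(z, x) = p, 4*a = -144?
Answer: -648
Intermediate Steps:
a = -36 (a = (1/4)*(-144) = -36)
P(z, x) = 18
P(19, 18)*a = 18*(-36) = -648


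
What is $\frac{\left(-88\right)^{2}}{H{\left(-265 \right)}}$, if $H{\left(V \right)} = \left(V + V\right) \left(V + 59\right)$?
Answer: $\frac{1936}{27295} \approx 0.070929$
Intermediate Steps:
$H{\left(V \right)} = 2 V \left(59 + V\right)$
$\frac{\left(-88\right)^{2}}{H{\left(-265 \right)}} = \frac{\left(-88\right)^{2}}{2 \left(-265\right) \left(59 - 265\right)} = \frac{7744}{2 \left(-265\right) \left(-206\right)} = \frac{7744}{109180} = 7744 \cdot \frac{1}{109180} = \frac{1936}{27295}$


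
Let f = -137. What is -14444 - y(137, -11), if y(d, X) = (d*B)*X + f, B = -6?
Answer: -23349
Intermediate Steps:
y(d, X) = -137 - 6*X*d (y(d, X) = (d*(-6))*X - 137 = (-6*d)*X - 137 = -6*X*d - 137 = -137 - 6*X*d)
-14444 - y(137, -11) = -14444 - (-137 - 6*(-11)*137) = -14444 - (-137 + 9042) = -14444 - 1*8905 = -14444 - 8905 = -23349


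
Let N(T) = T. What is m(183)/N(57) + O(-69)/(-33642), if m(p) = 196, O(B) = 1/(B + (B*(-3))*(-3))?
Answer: 1516581379/441046620 ≈ 3.4386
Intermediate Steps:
O(B) = 1/(10*B) (O(B) = 1/(B - 3*B*(-3)) = 1/(B + 9*B) = 1/(10*B))
m(183)/N(57) + O(-69)/(-33642) = 196/57 + ((1/10)/(-69))/(-33642) = 196*(1/57) + ((1/10)*(-1/69))*(-1/33642) = 196/57 - 1/690*(-1/33642) = 196/57 + 1/23212980 = 1516581379/441046620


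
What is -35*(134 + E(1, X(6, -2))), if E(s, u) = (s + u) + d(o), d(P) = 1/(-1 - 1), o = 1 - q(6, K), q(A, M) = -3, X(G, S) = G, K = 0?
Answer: -9835/2 ≈ -4917.5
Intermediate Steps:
o = 4 (o = 1 - 1*(-3) = 1 + 3 = 4)
d(P) = -1/2 (d(P) = 1/(-2) = -1/2)
E(s, u) = -1/2 + s + u (E(s, u) = (s + u) - 1/2 = -1/2 + s + u)
-35*(134 + E(1, X(6, -2))) = -35*(134 + (-1/2 + 1 + 6)) = -35*(134 + 13/2) = -35*281/2 = -9835/2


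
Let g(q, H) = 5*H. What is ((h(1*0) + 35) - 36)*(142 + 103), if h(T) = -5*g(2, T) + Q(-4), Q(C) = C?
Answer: -1225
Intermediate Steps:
h(T) = -4 - 25*T (h(T) = -25*T - 4 = -4 - 25*T)
((h(1*0) + 35) - 36)*(142 + 103) = (((-4 - 25*0) + 35) - 36)*(142 + 103) = (((-4 - 25*0) + 35) - 36)*245 = (((-4 + 0) + 35) - 36)*245 = ((-4 + 35) - 36)*245 = (31 - 36)*245 = -5*245 = -1225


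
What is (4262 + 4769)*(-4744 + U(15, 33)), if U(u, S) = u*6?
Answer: -42030274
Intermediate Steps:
U(u, S) = 6*u
(4262 + 4769)*(-4744 + U(15, 33)) = (4262 + 4769)*(-4744 + 6*15) = 9031*(-4744 + 90) = 9031*(-4654) = -42030274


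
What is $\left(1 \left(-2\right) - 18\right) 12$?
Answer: $-240$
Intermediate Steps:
$\left(1 \left(-2\right) - 18\right) 12 = \left(-2 - 18\right) 12 = \left(-20\right) 12 = -240$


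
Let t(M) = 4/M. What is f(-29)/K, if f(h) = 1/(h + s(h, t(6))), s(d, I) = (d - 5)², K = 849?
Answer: 1/956823 ≈ 1.0451e-6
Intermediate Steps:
s(d, I) = (-5 + d)²
f(h) = 1/(h + (-5 + h)²)
f(-29)/K = 1/(-29 + (-5 - 29)²*849) = (1/849)/(-29 + (-34)²) = (1/849)/(-29 + 1156) = (1/849)/1127 = (1/1127)*(1/849) = 1/956823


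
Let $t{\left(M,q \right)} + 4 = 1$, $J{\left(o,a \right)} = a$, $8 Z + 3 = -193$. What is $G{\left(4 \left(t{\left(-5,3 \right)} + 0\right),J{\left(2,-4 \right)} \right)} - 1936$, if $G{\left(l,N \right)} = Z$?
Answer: $- \frac{3921}{2} \approx -1960.5$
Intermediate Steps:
$Z = - \frac{49}{2}$ ($Z = - \frac{3}{8} + \frac{1}{8} \left(-193\right) = - \frac{3}{8} - \frac{193}{8} = - \frac{49}{2} \approx -24.5$)
$t{\left(M,q \right)} = -3$ ($t{\left(M,q \right)} = -4 + 1 = -3$)
$G{\left(l,N \right)} = - \frac{49}{2}$
$G{\left(4 \left(t{\left(-5,3 \right)} + 0\right),J{\left(2,-4 \right)} \right)} - 1936 = - \frac{49}{2} - 1936 = - \frac{3921}{2}$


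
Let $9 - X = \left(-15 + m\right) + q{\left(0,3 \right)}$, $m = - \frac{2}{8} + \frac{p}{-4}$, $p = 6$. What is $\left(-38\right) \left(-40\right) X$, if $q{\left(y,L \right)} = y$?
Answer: $39140$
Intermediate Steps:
$m = - \frac{7}{4}$ ($m = - \frac{2}{8} + \frac{6}{-4} = \left(-2\right) \frac{1}{8} + 6 \left(- \frac{1}{4}\right) = - \frac{1}{4} - \frac{3}{2} = - \frac{7}{4} \approx -1.75$)
$X = \frac{103}{4}$ ($X = 9 - \left(\left(-15 - \frac{7}{4}\right) + 0\right) = 9 - \left(- \frac{67}{4} + 0\right) = 9 - - \frac{67}{4} = 9 + \frac{67}{4} = \frac{103}{4} \approx 25.75$)
$\left(-38\right) \left(-40\right) X = \left(-38\right) \left(-40\right) \frac{103}{4} = 1520 \cdot \frac{103}{4} = 39140$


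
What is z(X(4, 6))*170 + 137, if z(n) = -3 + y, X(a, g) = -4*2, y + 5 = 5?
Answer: -373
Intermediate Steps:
y = 0 (y = -5 + 5 = 0)
X(a, g) = -8
z(n) = -3 (z(n) = -3 + 0 = -3)
z(X(4, 6))*170 + 137 = -3*170 + 137 = -510 + 137 = -373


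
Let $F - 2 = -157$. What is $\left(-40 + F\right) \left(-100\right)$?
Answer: $19500$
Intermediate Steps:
$F = -155$ ($F = 2 - 157 = -155$)
$\left(-40 + F\right) \left(-100\right) = \left(-40 - 155\right) \left(-100\right) = \left(-195\right) \left(-100\right) = 19500$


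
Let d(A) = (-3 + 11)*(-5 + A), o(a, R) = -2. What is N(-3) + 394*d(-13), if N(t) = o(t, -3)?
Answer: -56738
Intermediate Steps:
N(t) = -2
d(A) = -40 + 8*A (d(A) = 8*(-5 + A) = -40 + 8*A)
N(-3) + 394*d(-13) = -2 + 394*(-40 + 8*(-13)) = -2 + 394*(-40 - 104) = -2 + 394*(-144) = -2 - 56736 = -56738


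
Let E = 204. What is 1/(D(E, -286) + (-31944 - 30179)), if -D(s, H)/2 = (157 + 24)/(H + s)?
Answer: -41/2546862 ≈ -1.6098e-5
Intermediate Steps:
D(s, H) = -362/(H + s) (D(s, H) = -2*(157 + 24)/(H + s) = -362/(H + s))
1/(D(E, -286) + (-31944 - 30179)) = 1/(-362/(-286 + 204) + (-31944 - 30179)) = 1/(-362/(-82) - 62123) = 1/(-362*(-1/82) - 62123) = 1/(181/41 - 62123) = 1/(-2546862/41) = -41/2546862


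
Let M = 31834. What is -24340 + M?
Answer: 7494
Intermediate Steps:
-24340 + M = -24340 + 31834 = 7494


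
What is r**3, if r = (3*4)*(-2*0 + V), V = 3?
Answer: 46656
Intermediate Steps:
r = 36 (r = (3*4)*(-2*0 + 3) = 12*(0 + 3) = 12*3 = 36)
r**3 = 36**3 = 46656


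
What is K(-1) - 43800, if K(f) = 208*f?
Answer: -44008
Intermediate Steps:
K(-1) - 43800 = 208*(-1) - 43800 = -208 - 43800 = -44008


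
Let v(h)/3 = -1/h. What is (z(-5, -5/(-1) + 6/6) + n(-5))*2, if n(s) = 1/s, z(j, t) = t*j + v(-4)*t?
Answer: -257/5 ≈ -51.400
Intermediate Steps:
v(h) = -3/h (v(h) = 3*(-1/h) = -3/h)
z(j, t) = 3*t/4 + j*t (z(j, t) = t*j + (-3/(-4))*t = j*t + (-3*(-¼))*t = j*t + 3*t/4 = 3*t/4 + j*t)
(z(-5, -5/(-1) + 6/6) + n(-5))*2 = ((-5/(-1) + 6/6)*(3 + 4*(-5))/4 + 1/(-5))*2 = ((-5*(-1) + 6*(⅙))*(3 - 20)/4 - ⅕)*2 = ((¼)*(5 + 1)*(-17) - ⅕)*2 = ((¼)*6*(-17) - ⅕)*2 = (-51/2 - ⅕)*2 = -257/10*2 = -257/5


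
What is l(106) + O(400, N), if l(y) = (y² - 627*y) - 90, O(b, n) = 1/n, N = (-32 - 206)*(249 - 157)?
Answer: -1211199137/21896 ≈ -55316.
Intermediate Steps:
N = -21896 (N = -238*92 = -21896)
l(y) = -90 + y² - 627*y
l(106) + O(400, N) = (-90 + 106² - 627*106) + 1/(-21896) = (-90 + 11236 - 66462) - 1/21896 = -55316 - 1/21896 = -1211199137/21896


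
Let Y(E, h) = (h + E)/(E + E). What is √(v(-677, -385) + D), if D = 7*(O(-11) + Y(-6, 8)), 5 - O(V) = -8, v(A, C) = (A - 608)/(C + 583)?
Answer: √90761/33 ≈ 9.1293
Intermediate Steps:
v(A, C) = (-608 + A)/(583 + C)
O(V) = 13 (O(V) = 5 - 1*(-8) = 5 + 8 = 13)
Y(E, h) = (E + h)/(2*E) (Y(E, h) = (E + h)/((2*E)) = (E + h)*(1/(2*E)) = (E + h)/(2*E))
D = 539/6 (D = 7*(13 + (½)*(-6 + 8)/(-6)) = 7*(13 + (½)*(-⅙)*2) = 7*(13 - ⅙) = 7*(77/6) = 539/6 ≈ 89.833)
√(v(-677, -385) + D) = √((-608 - 677)/(583 - 385) + 539/6) = √(-1285/198 + 539/6) = √(8251/99) = √90761/33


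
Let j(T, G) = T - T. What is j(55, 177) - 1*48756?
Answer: -48756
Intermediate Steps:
j(T, G) = 0
j(55, 177) - 1*48756 = 0 - 1*48756 = 0 - 48756 = -48756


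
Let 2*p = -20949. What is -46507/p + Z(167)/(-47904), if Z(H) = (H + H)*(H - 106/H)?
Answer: 548615087/167256816 ≈ 3.2801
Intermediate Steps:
p = -20949/2 (p = (½)*(-20949) = -20949/2 ≈ -10475.)
Z(H) = 2*H*(H - 106/H) (Z(H) = (2*H)*(H - 106/H) = 2*H*(H - 106/H))
-46507/p + Z(167)/(-47904) = -46507/(-20949/2) + (-212 + 2*167²)/(-47904) = -46507*(-2/20949) + (-212 + 2*27889)*(-1/47904) = 93014/20949 + (-212 + 55778)*(-1/47904) = 93014/20949 + 55566*(-1/47904) = 93014/20949 - 9261/7984 = 548615087/167256816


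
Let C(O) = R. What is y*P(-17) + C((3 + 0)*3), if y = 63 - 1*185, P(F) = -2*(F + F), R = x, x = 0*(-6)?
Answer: -8296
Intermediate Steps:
x = 0
R = 0
C(O) = 0
P(F) = -4*F
y = -122 (y = 63 - 185 = -122)
y*P(-17) + C((3 + 0)*3) = -(-488)*(-17) + 0 = -122*68 + 0 = -8296 + 0 = -8296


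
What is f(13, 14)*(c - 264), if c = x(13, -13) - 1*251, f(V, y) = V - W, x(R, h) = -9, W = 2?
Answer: -5764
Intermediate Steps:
f(V, y) = -2 + V (f(V, y) = V - 1*2 = V - 2 = -2 + V)
c = -260 (c = -9 - 1*251 = -9 - 251 = -260)
f(13, 14)*(c - 264) = (-2 + 13)*(-260 - 264) = 11*(-524) = -5764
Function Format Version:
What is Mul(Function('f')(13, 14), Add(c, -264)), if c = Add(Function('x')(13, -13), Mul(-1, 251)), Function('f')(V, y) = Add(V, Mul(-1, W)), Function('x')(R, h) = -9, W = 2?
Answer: -5764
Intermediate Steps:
Function('f')(V, y) = Add(-2, V) (Function('f')(V, y) = Add(V, Mul(-1, 2)) = Add(V, -2) = Add(-2, V))
c = -260 (c = Add(-9, Mul(-1, 251)) = Add(-9, -251) = -260)
Mul(Function('f')(13, 14), Add(c, -264)) = Mul(Add(-2, 13), Add(-260, -264)) = Mul(11, -524) = -5764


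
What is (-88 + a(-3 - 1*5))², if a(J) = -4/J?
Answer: 30625/4 ≈ 7656.3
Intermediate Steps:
(-88 + a(-3 - 1*5))² = (-88 - 4/(-3 - 1*5))² = (-88 - 4/(-3 - 5))² = (-88 - 4/(-8))² = (-88 - 4*(-⅛))² = (-88 + ½)² = (-175/2)² = 30625/4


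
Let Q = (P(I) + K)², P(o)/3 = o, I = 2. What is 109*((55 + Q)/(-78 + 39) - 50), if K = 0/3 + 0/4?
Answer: -17113/3 ≈ -5704.3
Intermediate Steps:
P(o) = 3*o
K = 0 (K = 0*(⅓) + 0*(¼) = 0 + 0 = 0)
Q = 36 (Q = (3*2 + 0)² = (6 + 0)² = 6² = 36)
109*((55 + Q)/(-78 + 39) - 50) = 109*((55 + 36)/(-78 + 39) - 50) = 109*(91/(-39) - 50) = 109*(91*(-1/39) - 50) = 109*(-7/3 - 50) = 109*(-157/3) = -17113/3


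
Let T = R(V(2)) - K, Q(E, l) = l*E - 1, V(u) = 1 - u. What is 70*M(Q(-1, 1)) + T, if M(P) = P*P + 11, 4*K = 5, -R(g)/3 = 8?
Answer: 4099/4 ≈ 1024.8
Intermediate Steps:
R(g) = -24 (R(g) = -3*8 = -24)
K = 5/4 (K = (¼)*5 = 5/4 ≈ 1.2500)
Q(E, l) = -1 + E*l (Q(E, l) = E*l - 1 = -1 + E*l)
T = -101/4 (T = -24 - 1*5/4 = -24 - 5/4 = -101/4 ≈ -25.250)
M(P) = 11 + P² (M(P) = P² + 11 = 11 + P²)
70*M(Q(-1, 1)) + T = 70*(11 + (-1 - 1*1)²) - 101/4 = 70*(11 + (-1 - 1)²) - 101/4 = 70*(11 + (-2)²) - 101/4 = 70*(11 + 4) - 101/4 = 70*15 - 101/4 = 1050 - 101/4 = 4099/4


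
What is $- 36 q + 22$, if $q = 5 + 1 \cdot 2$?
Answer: $-230$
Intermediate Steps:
$q = 7$ ($q = 5 + 2 = 7$)
$- 36 q + 22 = \left(-36\right) 7 + 22 = -252 + 22 = -230$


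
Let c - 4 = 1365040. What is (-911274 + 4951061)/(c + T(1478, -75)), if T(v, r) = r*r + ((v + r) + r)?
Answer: 4039787/1371997 ≈ 2.9445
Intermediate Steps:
T(v, r) = v + r² + 2*r (T(v, r) = r² + ((r + v) + r) = r² + (v + 2*r) = v + r² + 2*r)
c = 1365044 (c = 4 + 1365040 = 1365044)
(-911274 + 4951061)/(c + T(1478, -75)) = (-911274 + 4951061)/(1365044 + (1478 + (-75)² + 2*(-75))) = 4039787/(1365044 + (1478 + 5625 - 150)) = 4039787/(1365044 + 6953) = 4039787/1371997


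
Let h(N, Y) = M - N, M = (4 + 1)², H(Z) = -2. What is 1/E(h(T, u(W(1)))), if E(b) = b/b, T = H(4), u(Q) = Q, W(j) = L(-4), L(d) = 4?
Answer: 1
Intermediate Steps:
W(j) = 4
T = -2
M = 25 (M = 5² = 25)
h(N, Y) = 25 - N
E(b) = 1
1/E(h(T, u(W(1)))) = 1/1 = 1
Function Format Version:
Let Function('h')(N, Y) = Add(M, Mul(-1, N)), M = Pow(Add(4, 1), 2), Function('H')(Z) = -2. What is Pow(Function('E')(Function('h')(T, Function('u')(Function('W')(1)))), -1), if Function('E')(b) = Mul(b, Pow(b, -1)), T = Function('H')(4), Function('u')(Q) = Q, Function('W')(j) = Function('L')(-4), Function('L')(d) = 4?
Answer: 1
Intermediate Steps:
Function('W')(j) = 4
T = -2
M = 25 (M = Pow(5, 2) = 25)
Function('h')(N, Y) = Add(25, Mul(-1, N))
Function('E')(b) = 1
Pow(Function('E')(Function('h')(T, Function('u')(Function('W')(1)))), -1) = Pow(1, -1) = 1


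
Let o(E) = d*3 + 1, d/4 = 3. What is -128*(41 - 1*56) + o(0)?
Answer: 1957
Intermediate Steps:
d = 12 (d = 4*3 = 12)
o(E) = 37 (o(E) = 12*3 + 1 = 36 + 1 = 37)
-128*(41 - 1*56) + o(0) = -128*(41 - 1*56) + 37 = -128*(41 - 56) + 37 = -128*(-15) + 37 = 1920 + 37 = 1957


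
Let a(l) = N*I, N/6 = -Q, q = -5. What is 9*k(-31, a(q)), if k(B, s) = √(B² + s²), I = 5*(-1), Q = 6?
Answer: 9*√33361 ≈ 1643.8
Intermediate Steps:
I = -5
N = -36 (N = 6*(-1*6) = 6*(-6) = -36)
a(l) = 180 (a(l) = -36*(-5) = 180)
9*k(-31, a(q)) = 9*√((-31)² + 180²) = 9*√(961 + 32400) = 9*√33361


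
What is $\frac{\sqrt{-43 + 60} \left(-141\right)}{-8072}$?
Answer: $\frac{141 \sqrt{17}}{8072} \approx 0.072021$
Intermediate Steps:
$\frac{\sqrt{-43 + 60} \left(-141\right)}{-8072} = \sqrt{17} \left(-141\right) \left(- \frac{1}{8072}\right) = - 141 \sqrt{17} \left(- \frac{1}{8072}\right) = \frac{141 \sqrt{17}}{8072}$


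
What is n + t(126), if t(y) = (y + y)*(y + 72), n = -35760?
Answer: 14136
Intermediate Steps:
t(y) = 2*y*(72 + y) (t(y) = (2*y)*(72 + y) = 2*y*(72 + y))
n + t(126) = -35760 + 2*126*(72 + 126) = -35760 + 2*126*198 = -35760 + 49896 = 14136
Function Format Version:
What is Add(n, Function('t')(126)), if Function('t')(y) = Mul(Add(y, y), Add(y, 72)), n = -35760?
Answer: 14136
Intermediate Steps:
Function('t')(y) = Mul(2, y, Add(72, y)) (Function('t')(y) = Mul(Mul(2, y), Add(72, y)) = Mul(2, y, Add(72, y)))
Add(n, Function('t')(126)) = Add(-35760, Mul(2, 126, Add(72, 126))) = Add(-35760, Mul(2, 126, 198)) = Add(-35760, 49896) = 14136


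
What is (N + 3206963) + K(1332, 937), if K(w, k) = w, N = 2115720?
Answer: 5324015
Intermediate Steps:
(N + 3206963) + K(1332, 937) = (2115720 + 3206963) + 1332 = 5322683 + 1332 = 5324015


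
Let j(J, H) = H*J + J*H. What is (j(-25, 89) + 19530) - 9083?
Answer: 5997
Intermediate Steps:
j(J, H) = 2*H*J (j(J, H) = H*J + H*J = 2*H*J)
(j(-25, 89) + 19530) - 9083 = (2*89*(-25) + 19530) - 9083 = (-4450 + 19530) - 9083 = 15080 - 9083 = 5997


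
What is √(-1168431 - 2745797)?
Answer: 2*I*√978557 ≈ 1978.4*I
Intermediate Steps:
√(-1168431 - 2745797) = √(-3914228) = 2*I*√978557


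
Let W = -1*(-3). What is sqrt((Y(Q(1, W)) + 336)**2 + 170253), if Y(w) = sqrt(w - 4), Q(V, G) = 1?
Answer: sqrt(283146 + 672*I*sqrt(3)) ≈ 532.12 + 1.094*I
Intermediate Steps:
W = 3
Y(w) = sqrt(-4 + w)
sqrt((Y(Q(1, W)) + 336)**2 + 170253) = sqrt((sqrt(-4 + 1) + 336)**2 + 170253) = sqrt((sqrt(-3) + 336)**2 + 170253) = sqrt((I*sqrt(3) + 336)**2 + 170253) = sqrt((336 + I*sqrt(3))**2 + 170253) = sqrt(170253 + (336 + I*sqrt(3))**2)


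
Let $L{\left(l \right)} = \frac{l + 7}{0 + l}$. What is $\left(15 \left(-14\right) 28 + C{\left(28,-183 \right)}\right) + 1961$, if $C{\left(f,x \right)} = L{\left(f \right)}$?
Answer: $- \frac{15671}{4} \approx -3917.8$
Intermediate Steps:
$L{\left(l \right)} = \frac{7 + l}{l}$
$C{\left(f,x \right)} = \frac{7 + f}{f}$
$\left(15 \left(-14\right) 28 + C{\left(28,-183 \right)}\right) + 1961 = \left(15 \left(-14\right) 28 + \frac{7 + 28}{28}\right) + 1961 = \left(\left(-210\right) 28 + \frac{1}{28} \cdot 35\right) + 1961 = \left(-5880 + \frac{5}{4}\right) + 1961 = - \frac{23515}{4} + 1961 = - \frac{15671}{4}$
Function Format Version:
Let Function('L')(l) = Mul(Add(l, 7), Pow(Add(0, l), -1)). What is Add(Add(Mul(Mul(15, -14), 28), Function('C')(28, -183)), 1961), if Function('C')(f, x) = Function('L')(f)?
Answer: Rational(-15671, 4) ≈ -3917.8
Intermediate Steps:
Function('L')(l) = Mul(Pow(l, -1), Add(7, l)) (Function('L')(l) = Mul(Add(7, l), Pow(l, -1)) = Mul(Pow(l, -1), Add(7, l)))
Function('C')(f, x) = Mul(Pow(f, -1), Add(7, f))
Add(Add(Mul(Mul(15, -14), 28), Function('C')(28, -183)), 1961) = Add(Add(Mul(Mul(15, -14), 28), Mul(Pow(28, -1), Add(7, 28))), 1961) = Add(Add(Mul(-210, 28), Mul(Rational(1, 28), 35)), 1961) = Add(Add(-5880, Rational(5, 4)), 1961) = Add(Rational(-23515, 4), 1961) = Rational(-15671, 4)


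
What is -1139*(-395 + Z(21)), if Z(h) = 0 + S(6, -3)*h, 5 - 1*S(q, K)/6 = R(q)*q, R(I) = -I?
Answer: -5434169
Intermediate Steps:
S(q, K) = 30 + 6*q**2 (S(q, K) = 30 - 6*(-q)*q = 30 - (-6)*q**2 = 30 + 6*q**2)
Z(h) = 246*h (Z(h) = 0 + (30 + 6*6**2)*h = 0 + (30 + 6*36)*h = 0 + (30 + 216)*h = 0 + 246*h = 246*h)
-1139*(-395 + Z(21)) = -1139*(-395 + 246*21) = -1139*(-395 + 5166) = -1139*4771 = -5434169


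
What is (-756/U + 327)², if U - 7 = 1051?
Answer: 29792486025/279841 ≈ 1.0646e+5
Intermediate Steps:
U = 1058 (U = 7 + 1051 = 1058)
(-756/U + 327)² = (-756/1058 + 327)² = (-756*1/1058 + 327)² = (-378/529 + 327)² = (172605/529)² = 29792486025/279841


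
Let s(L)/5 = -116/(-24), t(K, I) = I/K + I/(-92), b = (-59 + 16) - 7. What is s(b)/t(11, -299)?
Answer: -3190/3159 ≈ -1.0098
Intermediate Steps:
b = -50 (b = -43 - 7 = -50)
t(K, I) = -I/92 + I/K (t(K, I) = I/K + I*(-1/92) = I/K - I/92 = -I/92 + I/K)
s(L) = 145/6 (s(L) = 5*(-116/(-24)) = 5*(-116*(-1/24)) = 5*(29/6) = 145/6)
s(b)/t(11, -299) = 145/(6*(-1/92*(-299) - 299/11)) = 145/(6*(13/4 - 299*1/11)) = 145/(6*(13/4 - 299/11)) = 145/(6*(-1053/44)) = (145/6)*(-44/1053) = -3190/3159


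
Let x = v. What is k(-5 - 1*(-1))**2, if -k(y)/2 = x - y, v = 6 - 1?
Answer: 324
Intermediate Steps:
v = 5
x = 5
k(y) = -10 + 2*y (k(y) = -2*(5 - y) = -10 + 2*y)
k(-5 - 1*(-1))**2 = (-10 + 2*(-5 - 1*(-1)))**2 = (-10 + 2*(-5 + 1))**2 = (-10 + 2*(-4))**2 = (-10 - 8)**2 = (-18)**2 = 324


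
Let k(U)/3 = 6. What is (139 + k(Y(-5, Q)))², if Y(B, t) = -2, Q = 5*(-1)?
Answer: 24649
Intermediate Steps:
Q = -5
k(U) = 18 (k(U) = 3*6 = 18)
(139 + k(Y(-5, Q)))² = (139 + 18)² = 157² = 24649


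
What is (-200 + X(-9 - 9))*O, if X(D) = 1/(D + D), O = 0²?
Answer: 0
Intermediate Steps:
O = 0
X(D) = 1/(2*D)
(-200 + X(-9 - 9))*O = (-200 + 1/(2*(-9 - 9)))*0 = (-200 + (½)/(-18))*0 = (-200 + (½)*(-1/18))*0 = (-200 - 1/36)*0 = -7201/36*0 = 0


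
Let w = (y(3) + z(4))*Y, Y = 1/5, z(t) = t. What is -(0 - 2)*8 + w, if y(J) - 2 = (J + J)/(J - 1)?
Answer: 89/5 ≈ 17.800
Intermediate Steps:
y(J) = 2 + 2*J/(-1 + J) (y(J) = 2 + (J + J)/(J - 1) = 2 + (2*J)/(-1 + J) = 2 + 2*J/(-1 + J))
Y = ⅕ ≈ 0.20000
w = 9/5 (w = (2*(-1 + 2*3)/(-1 + 3) + 4)*(⅕) = (2*(-1 + 6)/2 + 4)*(⅕) = (2*(½)*5 + 4)*(⅕) = (5 + 4)*(⅕) = 9*(⅕) = 9/5 ≈ 1.8000)
-(0 - 2)*8 + w = -(0 - 2)*8 + 9/5 = -(-2)*8 + 9/5 = -1*(-16) + 9/5 = 16 + 9/5 = 89/5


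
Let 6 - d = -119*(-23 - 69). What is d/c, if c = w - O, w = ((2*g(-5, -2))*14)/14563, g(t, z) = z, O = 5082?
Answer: 79674173/37004611 ≈ 2.1531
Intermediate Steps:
w = -56/14563 (w = ((2*(-2))*14)/14563 = -4*14*(1/14563) = -56*1/14563 = -56/14563 ≈ -0.0038454)
d = -10942 (d = 6 - (-119)*(-23 - 69) = 6 - (-119)*(-92) = 6 - 1*10948 = 6 - 10948 = -10942)
c = -74009222/14563 (c = -56/14563 - 1*5082 = -56/14563 - 5082 = -74009222/14563 ≈ -5082.0)
d/c = -10942/(-74009222/14563) = -10942*(-14563/74009222) = 79674173/37004611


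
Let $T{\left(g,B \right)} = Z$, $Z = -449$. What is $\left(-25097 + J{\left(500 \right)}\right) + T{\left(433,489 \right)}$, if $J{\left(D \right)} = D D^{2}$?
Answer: $124974454$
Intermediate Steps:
$T{\left(g,B \right)} = -449$
$J{\left(D \right)} = D^{3}$
$\left(-25097 + J{\left(500 \right)}\right) + T{\left(433,489 \right)} = \left(-25097 + 500^{3}\right) - 449 = \left(-25097 + 125000000\right) - 449 = 124974903 - 449 = 124974454$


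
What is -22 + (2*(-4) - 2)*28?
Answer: -302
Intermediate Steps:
-22 + (2*(-4) - 2)*28 = -22 + (-8 - 2)*28 = -22 - 10*28 = -22 - 280 = -302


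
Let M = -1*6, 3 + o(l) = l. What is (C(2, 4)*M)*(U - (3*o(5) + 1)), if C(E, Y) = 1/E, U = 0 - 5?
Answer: 36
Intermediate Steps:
U = -5
o(l) = -3 + l
M = -6
(C(2, 4)*M)*(U - (3*o(5) + 1)) = (-6/2)*(-5 - (3*(-3 + 5) + 1)) = ((½)*(-6))*(-5 - (3*2 + 1)) = -3*(-5 - (6 + 1)) = -3*(-5 - 1*7) = -3*(-5 - 7) = -3*(-12) = 36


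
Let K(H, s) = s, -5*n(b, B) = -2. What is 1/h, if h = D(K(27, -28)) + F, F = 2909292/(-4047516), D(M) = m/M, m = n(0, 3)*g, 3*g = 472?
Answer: -11805255/35019151 ≈ -0.33711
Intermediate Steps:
g = 472/3 (g = (⅓)*472 = 472/3 ≈ 157.33)
n(b, B) = ⅖ (n(b, B) = -⅕*(-2) = ⅖)
m = 944/15 (m = (⅖)*(472/3) = 944/15 ≈ 62.933)
D(M) = 944/(15*M)
F = -242441/337293 (F = 2909292*(-1/4047516) = -242441/337293 ≈ -0.71878)
h = -35019151/11805255 (h = (944/15)/(-28) - 242441/337293 = (944/15)*(-1/28) - 242441/337293 = -236/105 - 242441/337293 = -35019151/11805255 ≈ -2.9664)
1/h = 1/(-35019151/11805255) = -11805255/35019151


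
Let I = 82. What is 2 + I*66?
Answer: 5414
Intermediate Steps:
2 + I*66 = 2 + 82*66 = 2 + 5412 = 5414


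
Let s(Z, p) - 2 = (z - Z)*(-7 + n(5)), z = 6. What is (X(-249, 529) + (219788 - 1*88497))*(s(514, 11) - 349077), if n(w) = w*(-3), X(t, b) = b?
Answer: -44541846180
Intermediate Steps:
n(w) = -3*w
s(Z, p) = -130 + 22*Z (s(Z, p) = 2 + (6 - Z)*(-7 - 3*5) = 2 + (6 - Z)*(-7 - 15) = 2 + (6 - Z)*(-22) = 2 + (-132 + 22*Z) = -130 + 22*Z)
(X(-249, 529) + (219788 - 1*88497))*(s(514, 11) - 349077) = (529 + (219788 - 1*88497))*((-130 + 22*514) - 349077) = (529 + (219788 - 88497))*((-130 + 11308) - 349077) = (529 + 131291)*(11178 - 349077) = 131820*(-337899) = -44541846180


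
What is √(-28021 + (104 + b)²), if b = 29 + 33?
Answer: I*√465 ≈ 21.564*I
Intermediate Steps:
b = 62
√(-28021 + (104 + b)²) = √(-28021 + (104 + 62)²) = √(-28021 + 166²) = √(-28021 + 27556) = √(-465) = I*√465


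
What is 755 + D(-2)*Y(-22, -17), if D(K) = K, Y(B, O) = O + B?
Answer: 833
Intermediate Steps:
Y(B, O) = B + O
755 + D(-2)*Y(-22, -17) = 755 - 2*(-22 - 17) = 755 - 2*(-39) = 755 + 78 = 833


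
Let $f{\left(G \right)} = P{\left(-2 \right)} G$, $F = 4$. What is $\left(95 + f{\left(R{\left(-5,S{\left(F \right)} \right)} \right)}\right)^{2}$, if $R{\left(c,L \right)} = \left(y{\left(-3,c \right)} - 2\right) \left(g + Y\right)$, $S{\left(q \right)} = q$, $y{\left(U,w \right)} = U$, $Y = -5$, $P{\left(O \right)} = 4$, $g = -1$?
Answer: $46225$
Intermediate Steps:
$R{\left(c,L \right)} = 30$ ($R{\left(c,L \right)} = \left(-3 - 2\right) \left(-1 - 5\right) = \left(-5\right) \left(-6\right) = 30$)
$f{\left(G \right)} = 4 G$
$\left(95 + f{\left(R{\left(-5,S{\left(F \right)} \right)} \right)}\right)^{2} = \left(95 + 4 \cdot 30\right)^{2} = \left(95 + 120\right)^{2} = 215^{2} = 46225$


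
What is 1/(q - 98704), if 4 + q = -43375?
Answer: -1/142083 ≈ -7.0381e-6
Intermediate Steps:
q = -43379 (q = -4 - 43375 = -43379)
1/(q - 98704) = 1/(-43379 - 98704) = 1/(-142083) = -1/142083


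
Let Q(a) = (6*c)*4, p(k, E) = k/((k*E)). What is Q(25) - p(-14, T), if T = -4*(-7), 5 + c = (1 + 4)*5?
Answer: 13439/28 ≈ 479.96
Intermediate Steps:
c = 20 (c = -5 + (1 + 4)*5 = -5 + 5*5 = -5 + 25 = 20)
T = 28
p(k, E) = 1/E (p(k, E) = k/((E*k)) = k*(1/(E*k)) = 1/E)
Q(a) = 480 (Q(a) = (6*20)*4 = 120*4 = 480)
Q(25) - p(-14, T) = 480 - 1/28 = 13439/28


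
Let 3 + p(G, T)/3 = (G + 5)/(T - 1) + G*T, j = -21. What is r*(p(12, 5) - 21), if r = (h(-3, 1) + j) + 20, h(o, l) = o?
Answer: -651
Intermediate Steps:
r = -4 (r = (-3 - 21) + 20 = -24 + 20 = -4)
p(G, T) = -9 + 3*G*T + 3*(5 + G)/(-1 + T) (p(G, T) = -9 + 3*((G + 5)/(T - 1) + G*T) = -9 + 3*((5 + G)/(-1 + T) + G*T) = -9 + 3*(G*T + (5 + G)/(-1 + T)) = -9 + (3*G*T + 3*(5 + G)/(-1 + T)) = -9 + 3*G*T + 3*(5 + G)/(-1 + T))
r*(p(12, 5) - 21) = -4*(3*(8 + 12 - 3*5 + 12*5² - 1*12*5)/(-1 + 5) - 21) = -4*(3*(8 + 12 - 15 + 12*25 - 60)/4 - 21) = -4*(3*(¼)*(8 + 12 - 15 + 300 - 60) - 21) = -4*(3*(¼)*245 - 21) = -4*(735/4 - 21) = -4*651/4 = -651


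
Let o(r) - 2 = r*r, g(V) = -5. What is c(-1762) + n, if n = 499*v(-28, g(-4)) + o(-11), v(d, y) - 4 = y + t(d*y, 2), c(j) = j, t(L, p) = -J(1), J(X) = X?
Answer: -2637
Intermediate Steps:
t(L, p) = -1 (t(L, p) = -1*1 = -1)
v(d, y) = 3 + y (v(d, y) = 4 + (y - 1) = 4 + (-1 + y) = 3 + y)
o(r) = 2 + r² (o(r) = 2 + r*r = 2 + r²)
n = -875 (n = 499*(3 - 5) + (2 + (-11)²) = 499*(-2) + (2 + 121) = -998 + 123 = -875)
c(-1762) + n = -1762 - 875 = -2637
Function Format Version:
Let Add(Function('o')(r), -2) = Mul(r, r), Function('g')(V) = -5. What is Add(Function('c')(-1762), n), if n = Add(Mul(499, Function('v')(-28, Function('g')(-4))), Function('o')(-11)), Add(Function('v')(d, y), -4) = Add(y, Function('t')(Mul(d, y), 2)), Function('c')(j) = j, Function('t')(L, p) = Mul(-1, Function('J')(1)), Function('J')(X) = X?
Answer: -2637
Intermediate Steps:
Function('t')(L, p) = -1 (Function('t')(L, p) = Mul(-1, 1) = -1)
Function('v')(d, y) = Add(3, y) (Function('v')(d, y) = Add(4, Add(y, -1)) = Add(4, Add(-1, y)) = Add(3, y))
Function('o')(r) = Add(2, Pow(r, 2)) (Function('o')(r) = Add(2, Mul(r, r)) = Add(2, Pow(r, 2)))
n = -875 (n = Add(Mul(499, Add(3, -5)), Add(2, Pow(-11, 2))) = Add(Mul(499, -2), Add(2, 121)) = Add(-998, 123) = -875)
Add(Function('c')(-1762), n) = Add(-1762, -875) = -2637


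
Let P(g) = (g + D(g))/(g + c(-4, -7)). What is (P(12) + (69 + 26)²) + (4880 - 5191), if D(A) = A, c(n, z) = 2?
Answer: 61010/7 ≈ 8715.7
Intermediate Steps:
P(g) = 2*g/(2 + g) (P(g) = (g + g)/(g + 2) = (2*g)/(2 + g) = 2*g/(2 + g))
(P(12) + (69 + 26)²) + (4880 - 5191) = (2*12/(2 + 12) + (69 + 26)²) + (4880 - 5191) = (2*12/14 + 95²) - 311 = (2*12*(1/14) + 9025) - 311 = (12/7 + 9025) - 311 = 63187/7 - 311 = 61010/7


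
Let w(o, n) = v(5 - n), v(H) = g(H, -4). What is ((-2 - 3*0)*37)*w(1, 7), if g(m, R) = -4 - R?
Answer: 0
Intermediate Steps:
v(H) = 0 (v(H) = -4 - 1*(-4) = -4 + 4 = 0)
w(o, n) = 0
((-2 - 3*0)*37)*w(1, 7) = ((-2 - 3*0)*37)*0 = ((-2 + 0)*37)*0 = -2*37*0 = -74*0 = 0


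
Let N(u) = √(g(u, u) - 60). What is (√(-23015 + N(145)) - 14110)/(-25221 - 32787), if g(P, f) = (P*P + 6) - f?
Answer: 7055/29004 - √(-23015 + 3*√2314)/58008 ≈ 0.24324 - 0.0026071*I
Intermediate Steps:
g(P, f) = 6 + P² - f (g(P, f) = (P² + 6) - f = (6 + P²) - f = 6 + P² - f)
N(u) = √(-54 + u² - u) (N(u) = √((6 + u² - u) - 60) = √(-54 + u² - u))
(√(-23015 + N(145)) - 14110)/(-25221 - 32787) = (√(-23015 + √(-54 + 145² - 1*145)) - 14110)/(-25221 - 32787) = (√(-23015 + √(-54 + 21025 - 145)) - 14110)/(-58008) = (√(-23015 + √20826) - 14110)*(-1/58008) = (√(-23015 + 3*√2314) - 14110)*(-1/58008) = (-14110 + √(-23015 + 3*√2314))*(-1/58008) = 7055/29004 - √(-23015 + 3*√2314)/58008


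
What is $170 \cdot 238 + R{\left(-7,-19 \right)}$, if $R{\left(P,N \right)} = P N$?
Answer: $40593$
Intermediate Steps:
$R{\left(P,N \right)} = N P$
$170 \cdot 238 + R{\left(-7,-19 \right)} = 170 \cdot 238 - -133 = 40460 + 133 = 40593$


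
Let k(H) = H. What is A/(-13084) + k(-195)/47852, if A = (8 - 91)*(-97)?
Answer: -48475979/78261946 ≈ -0.61941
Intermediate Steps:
A = 8051 (A = -83*(-97) = 8051)
A/(-13084) + k(-195)/47852 = 8051/(-13084) - 195/47852 = 8051*(-1/13084) - 195*1/47852 = -8051/13084 - 195/47852 = -48475979/78261946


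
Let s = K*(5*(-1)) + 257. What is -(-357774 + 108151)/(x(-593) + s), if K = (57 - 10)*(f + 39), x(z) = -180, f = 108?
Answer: -249623/34468 ≈ -7.2422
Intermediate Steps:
K = 6909 (K = (57 - 10)*(108 + 39) = 47*147 = 6909)
s = -34288 (s = 6909*(5*(-1)) + 257 = 6909*(-5) + 257 = -34545 + 257 = -34288)
-(-357774 + 108151)/(x(-593) + s) = -(-357774 + 108151)/(-180 - 34288) = -(-249623)/(-34468) = -(-249623)*(-1)/34468 = -1*249623/34468 = -249623/34468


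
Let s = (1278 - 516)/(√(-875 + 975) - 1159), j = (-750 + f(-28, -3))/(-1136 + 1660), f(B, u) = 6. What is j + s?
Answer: -104512/50173 ≈ -2.0830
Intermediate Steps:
j = -186/131 (j = (-750 + 6)/(-1136 + 1660) = -744/524 = -744*1/524 = -186/131 ≈ -1.4198)
s = -254/383 (s = 762/(√100 - 1159) = 762/(10 - 1159) = 762/(-1149) = 762*(-1/1149) = -254/383 ≈ -0.66319)
j + s = -186/131 - 254/383 = -104512/50173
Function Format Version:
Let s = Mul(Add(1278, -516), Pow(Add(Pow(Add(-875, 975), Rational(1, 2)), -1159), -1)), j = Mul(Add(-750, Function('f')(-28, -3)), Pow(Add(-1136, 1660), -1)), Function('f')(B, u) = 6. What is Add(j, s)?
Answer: Rational(-104512, 50173) ≈ -2.0830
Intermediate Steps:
j = Rational(-186, 131) (j = Mul(Add(-750, 6), Pow(Add(-1136, 1660), -1)) = Mul(-744, Pow(524, -1)) = Mul(-744, Rational(1, 524)) = Rational(-186, 131) ≈ -1.4198)
s = Rational(-254, 383) (s = Mul(762, Pow(Add(Pow(100, Rational(1, 2)), -1159), -1)) = Mul(762, Pow(Add(10, -1159), -1)) = Mul(762, Pow(-1149, -1)) = Mul(762, Rational(-1, 1149)) = Rational(-254, 383) ≈ -0.66319)
Add(j, s) = Add(Rational(-186, 131), Rational(-254, 383)) = Rational(-104512, 50173)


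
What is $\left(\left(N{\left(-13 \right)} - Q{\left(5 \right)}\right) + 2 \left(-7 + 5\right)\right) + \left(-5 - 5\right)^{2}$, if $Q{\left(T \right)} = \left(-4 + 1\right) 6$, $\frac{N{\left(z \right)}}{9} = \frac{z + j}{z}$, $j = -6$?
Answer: $\frac{1653}{13} \approx 127.15$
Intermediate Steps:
$N{\left(z \right)} = \frac{9 \left(-6 + z\right)}{z}$ ($N{\left(z \right)} = 9 \frac{z - 6}{z} = 9 \frac{-6 + z}{z} = \frac{9 \left(-6 + z\right)}{z}$)
$Q{\left(T \right)} = -18$ ($Q{\left(T \right)} = \left(-3\right) 6 = -18$)
$\left(\left(N{\left(-13 \right)} - Q{\left(5 \right)}\right) + 2 \left(-7 + 5\right)\right) + \left(-5 - 5\right)^{2} = \left(\left(\left(9 - \frac{54}{-13}\right) - -18\right) + 2 \left(-7 + 5\right)\right) + \left(-5 - 5\right)^{2} = \left(\left(\left(9 - - \frac{54}{13}\right) + 18\right) + 2 \left(-2\right)\right) + \left(-10\right)^{2} = \left(\left(\left(9 + \frac{54}{13}\right) + 18\right) - 4\right) + 100 = \left(\left(\frac{171}{13} + 18\right) - 4\right) + 100 = \left(\frac{405}{13} - 4\right) + 100 = \frac{353}{13} + 100 = \frac{1653}{13}$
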